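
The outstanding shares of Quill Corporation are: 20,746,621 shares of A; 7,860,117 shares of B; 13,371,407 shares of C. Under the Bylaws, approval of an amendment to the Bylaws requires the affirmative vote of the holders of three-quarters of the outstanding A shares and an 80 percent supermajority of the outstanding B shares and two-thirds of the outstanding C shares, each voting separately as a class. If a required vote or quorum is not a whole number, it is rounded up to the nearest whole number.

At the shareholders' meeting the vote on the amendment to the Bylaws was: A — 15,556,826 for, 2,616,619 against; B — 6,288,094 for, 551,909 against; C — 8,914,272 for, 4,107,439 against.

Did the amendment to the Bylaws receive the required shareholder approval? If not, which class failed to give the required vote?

Not approved — the A shares did not give the required vote.

A: 3/4 of 20746621 = 15559965.75, rounded up to 15559966; 15,559,966 required, 15,556,826 in favor — not approved.
B: 4/5 of 7860117 = 6288093.60, rounded up to 6288094; 6,288,094 required, 6,288,094 in favor — approved.
C: 2/3 of 13371407 = 8914271.33, rounded up to 8914272; 8,914,272 required, 8,914,272 in favor — approved.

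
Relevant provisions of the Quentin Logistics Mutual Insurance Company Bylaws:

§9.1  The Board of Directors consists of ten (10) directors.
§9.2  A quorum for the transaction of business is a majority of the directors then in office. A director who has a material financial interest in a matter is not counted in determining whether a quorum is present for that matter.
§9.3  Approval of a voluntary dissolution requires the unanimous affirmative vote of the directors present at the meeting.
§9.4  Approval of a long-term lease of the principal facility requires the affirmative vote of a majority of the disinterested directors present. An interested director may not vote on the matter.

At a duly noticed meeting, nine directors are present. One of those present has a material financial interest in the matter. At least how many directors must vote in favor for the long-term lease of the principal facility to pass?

5

The long-term lease of the principal facility requires a majority of the disinterested directors present (9 − 1 = 8).
A majority of 8 is 5.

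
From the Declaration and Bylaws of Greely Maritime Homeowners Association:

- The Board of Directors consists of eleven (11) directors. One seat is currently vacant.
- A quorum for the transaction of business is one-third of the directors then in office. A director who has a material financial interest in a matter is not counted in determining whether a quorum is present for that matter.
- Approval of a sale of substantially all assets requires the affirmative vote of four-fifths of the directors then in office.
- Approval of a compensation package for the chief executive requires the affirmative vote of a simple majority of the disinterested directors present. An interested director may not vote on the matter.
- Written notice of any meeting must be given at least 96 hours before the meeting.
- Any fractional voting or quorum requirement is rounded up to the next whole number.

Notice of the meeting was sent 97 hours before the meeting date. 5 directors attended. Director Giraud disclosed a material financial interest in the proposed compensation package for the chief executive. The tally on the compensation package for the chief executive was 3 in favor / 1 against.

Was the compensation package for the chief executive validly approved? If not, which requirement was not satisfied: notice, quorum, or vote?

Notice: 97 hours given; 96 required (97 ≥ 96). Satisfied.
Quorum: 5 present, but the 1 interested director does not count, leaving 4. Quorum is 4. Satisfied.
Vote: the compensation package for the chief executive requires a majority of the disinterested directors present (5 − 1 = 4). A majority of 4 is 3, so 3 affirmative votes are needed; 3 voted in favor. Satisfied.

Valid — all requirements satisfied.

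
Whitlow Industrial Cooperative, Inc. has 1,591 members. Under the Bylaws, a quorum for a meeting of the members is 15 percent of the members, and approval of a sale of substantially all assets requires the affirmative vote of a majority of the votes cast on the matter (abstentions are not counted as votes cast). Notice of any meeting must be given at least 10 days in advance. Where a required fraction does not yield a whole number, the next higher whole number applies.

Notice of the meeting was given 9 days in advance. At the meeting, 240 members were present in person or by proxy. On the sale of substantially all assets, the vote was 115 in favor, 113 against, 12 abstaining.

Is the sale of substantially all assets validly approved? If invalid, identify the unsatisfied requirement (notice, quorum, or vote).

Notice: 9 days given; 10 required. Not satisfied.
Quorum: 15% of 1,591 = 238.65, rounded up to 239; 240 present. Satisfied.
Vote: requires a majority of the votes cast (240 − 12 abstaining = 228); a majority of 228 is 115, so 115 needed; 115 in favor. Satisfied.

Invalid — notice requirement not satisfied.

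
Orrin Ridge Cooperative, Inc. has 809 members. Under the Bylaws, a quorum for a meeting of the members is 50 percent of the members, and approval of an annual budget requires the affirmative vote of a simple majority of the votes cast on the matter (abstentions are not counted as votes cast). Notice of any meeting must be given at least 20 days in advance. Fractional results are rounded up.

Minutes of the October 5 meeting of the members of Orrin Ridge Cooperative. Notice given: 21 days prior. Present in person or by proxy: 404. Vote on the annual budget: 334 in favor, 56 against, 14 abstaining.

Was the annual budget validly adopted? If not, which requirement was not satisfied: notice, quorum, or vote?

Notice: 21 days given; 20 required. Satisfied.
Quorum: 50% of 809 = 404.50, rounded up to 405; 404 present. Not satisfied.
Vote: requires a majority of the votes cast (404 − 14 abstaining = 390); a majority of 390 is 196, so 196 needed; 334 in favor. Satisfied.

Invalid — quorum requirement not satisfied.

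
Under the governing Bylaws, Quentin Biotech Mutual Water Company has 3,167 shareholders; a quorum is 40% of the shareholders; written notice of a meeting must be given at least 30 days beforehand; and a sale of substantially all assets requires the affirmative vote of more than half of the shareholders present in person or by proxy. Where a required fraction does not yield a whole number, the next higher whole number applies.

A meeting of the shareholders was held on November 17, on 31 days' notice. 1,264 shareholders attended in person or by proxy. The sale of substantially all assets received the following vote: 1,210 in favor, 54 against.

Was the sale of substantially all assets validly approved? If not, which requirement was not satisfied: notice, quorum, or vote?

Invalid — quorum requirement not satisfied.

Notice: 31 days given; 30 required. Satisfied.
Quorum: 40% of 3,167 = 1,266.80, rounded up to 1,267; 1,264 present. Not satisfied.
Vote: requires a majority of those present (1,264); a majority of 1264 is 633, so 633 needed; 1,210 in favor. Satisfied.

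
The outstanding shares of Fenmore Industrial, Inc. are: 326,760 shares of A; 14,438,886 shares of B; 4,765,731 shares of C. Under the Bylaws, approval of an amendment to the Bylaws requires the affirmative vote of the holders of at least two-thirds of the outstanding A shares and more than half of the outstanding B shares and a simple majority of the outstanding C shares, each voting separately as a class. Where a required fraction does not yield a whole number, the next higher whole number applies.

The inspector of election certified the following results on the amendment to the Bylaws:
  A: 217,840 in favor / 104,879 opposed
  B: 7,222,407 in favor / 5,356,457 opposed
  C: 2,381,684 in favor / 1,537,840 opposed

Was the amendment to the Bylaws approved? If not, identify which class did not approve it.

A: 2/3 of 326760 = 217840; 217,840 required, 217,840 in favor — approved.
B: a majority of 14438886 is 7219444; 7,219,444 required, 7,222,407 in favor — approved.
C: a majority of 4765731 is 2382866; 2,382,866 required, 2,381,684 in favor — not approved.

Not approved — the C shares did not give the required vote.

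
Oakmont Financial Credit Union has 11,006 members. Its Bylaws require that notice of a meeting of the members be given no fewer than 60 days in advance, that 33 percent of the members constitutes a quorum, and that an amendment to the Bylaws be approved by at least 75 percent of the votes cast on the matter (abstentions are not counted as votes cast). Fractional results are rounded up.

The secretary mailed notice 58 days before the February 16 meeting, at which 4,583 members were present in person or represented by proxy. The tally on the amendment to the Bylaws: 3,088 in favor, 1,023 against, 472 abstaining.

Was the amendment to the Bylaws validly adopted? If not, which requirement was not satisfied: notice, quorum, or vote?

Notice: 58 days given; 60 required. Not satisfied.
Quorum: 33% of 11,006 = 3,631.98, rounded up to 3,632; 4,583 present. Satisfied.
Vote: requires three-fourths of the votes cast (4,583 − 472 abstaining = 4,111); 3/4 of 4111 = 3083.25, rounded up to 3084, so 3,084 needed; 3,088 in favor. Satisfied.

Invalid — notice requirement not satisfied.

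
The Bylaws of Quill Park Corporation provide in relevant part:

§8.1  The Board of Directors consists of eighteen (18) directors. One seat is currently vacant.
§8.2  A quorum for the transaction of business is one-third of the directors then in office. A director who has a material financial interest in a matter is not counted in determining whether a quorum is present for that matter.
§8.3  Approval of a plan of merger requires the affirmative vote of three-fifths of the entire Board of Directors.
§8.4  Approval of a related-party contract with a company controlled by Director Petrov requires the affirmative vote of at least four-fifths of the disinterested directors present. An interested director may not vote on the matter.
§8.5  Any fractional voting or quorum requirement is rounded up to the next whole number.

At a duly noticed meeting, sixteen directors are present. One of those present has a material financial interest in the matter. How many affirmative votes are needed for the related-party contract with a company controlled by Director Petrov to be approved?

12

The related-party contract with a company controlled by Director Petrov requires four-fifths of the disinterested directors present (16 − 1 = 15).
4/5 of 15 = 12.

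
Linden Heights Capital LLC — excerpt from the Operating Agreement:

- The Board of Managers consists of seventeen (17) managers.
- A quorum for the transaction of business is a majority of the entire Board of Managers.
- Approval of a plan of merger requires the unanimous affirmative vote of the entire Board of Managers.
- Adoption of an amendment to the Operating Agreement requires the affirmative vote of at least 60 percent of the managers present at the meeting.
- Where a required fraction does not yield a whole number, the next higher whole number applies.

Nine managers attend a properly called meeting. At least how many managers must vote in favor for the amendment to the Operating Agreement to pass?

6

The amendment to the Operating Agreement requires three-fifths of the managers present (9).
3/5 of 9 = 5.40, rounded up to 6.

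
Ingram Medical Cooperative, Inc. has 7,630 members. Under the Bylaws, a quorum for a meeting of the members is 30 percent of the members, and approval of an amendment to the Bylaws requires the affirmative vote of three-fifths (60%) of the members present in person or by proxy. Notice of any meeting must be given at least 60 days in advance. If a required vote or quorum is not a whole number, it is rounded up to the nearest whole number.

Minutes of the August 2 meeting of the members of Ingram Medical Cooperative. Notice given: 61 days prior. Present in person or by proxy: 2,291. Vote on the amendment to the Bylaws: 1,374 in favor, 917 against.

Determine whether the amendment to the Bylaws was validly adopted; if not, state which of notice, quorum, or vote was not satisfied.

Invalid — vote requirement not satisfied.

Notice: 61 days given; 60 required. Satisfied.
Quorum: 30% of 7,630 = 2,289; 2,291 present. Satisfied.
Vote: requires three-fifths of those present (2,291); 3/5 of 2291 = 1374.60, rounded up to 1375, so 1,375 needed; 1,374 in favor. Not satisfied.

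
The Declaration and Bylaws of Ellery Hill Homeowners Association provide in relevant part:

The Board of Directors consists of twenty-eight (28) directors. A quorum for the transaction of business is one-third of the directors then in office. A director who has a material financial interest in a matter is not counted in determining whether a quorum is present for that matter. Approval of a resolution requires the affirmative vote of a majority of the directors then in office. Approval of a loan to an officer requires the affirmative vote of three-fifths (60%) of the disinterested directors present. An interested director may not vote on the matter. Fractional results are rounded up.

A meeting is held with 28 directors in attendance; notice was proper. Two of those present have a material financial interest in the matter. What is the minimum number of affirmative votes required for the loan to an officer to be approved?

16

The loan to an officer requires three-fifths of the disinterested directors present (28 − 2 = 26).
3/5 of 26 = 15.60, rounded up to 16.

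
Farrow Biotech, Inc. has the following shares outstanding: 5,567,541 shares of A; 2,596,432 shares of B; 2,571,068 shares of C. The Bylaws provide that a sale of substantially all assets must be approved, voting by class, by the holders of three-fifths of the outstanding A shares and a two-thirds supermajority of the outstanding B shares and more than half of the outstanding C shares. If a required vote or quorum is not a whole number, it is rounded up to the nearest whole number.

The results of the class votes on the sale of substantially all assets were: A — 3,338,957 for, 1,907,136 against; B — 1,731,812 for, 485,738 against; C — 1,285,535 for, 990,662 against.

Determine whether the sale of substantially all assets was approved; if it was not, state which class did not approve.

Not approved — the A shares did not give the required vote.

A: 3/5 of 5567541 = 3340524.60, rounded up to 3340525; 3,340,525 required, 3,338,957 in favor — not approved.
B: 2/3 of 2596432 = 1730954.67, rounded up to 1730955; 1,730,955 required, 1,731,812 in favor — approved.
C: a majority of 2571068 is 1285535; 1,285,535 required, 1,285,535 in favor — approved.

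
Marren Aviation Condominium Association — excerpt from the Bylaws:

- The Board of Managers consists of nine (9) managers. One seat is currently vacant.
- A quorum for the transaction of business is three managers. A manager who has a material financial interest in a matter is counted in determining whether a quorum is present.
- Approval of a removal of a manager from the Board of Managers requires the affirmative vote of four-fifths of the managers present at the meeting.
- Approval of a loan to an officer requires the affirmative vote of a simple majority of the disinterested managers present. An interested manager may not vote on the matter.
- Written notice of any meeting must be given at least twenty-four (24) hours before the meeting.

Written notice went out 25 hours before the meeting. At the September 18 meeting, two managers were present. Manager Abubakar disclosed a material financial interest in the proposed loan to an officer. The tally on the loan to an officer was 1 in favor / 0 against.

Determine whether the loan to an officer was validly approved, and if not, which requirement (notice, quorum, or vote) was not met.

Invalid — quorum requirement not satisfied.

Notice: 25 hours given; 24 required (25 ≥ 24). Satisfied.
Quorum: 2 present (interested managers count toward quorum); quorum is 3. Not satisfied.
Vote: the loan to an officer requires a majority of the disinterested managers present (2 − 1 = 1). A majority of 1 is 1, so 1 affirmative vote is needed; 1 voted in favor. Satisfied. (Moot — without a quorum no business can be validly transacted.)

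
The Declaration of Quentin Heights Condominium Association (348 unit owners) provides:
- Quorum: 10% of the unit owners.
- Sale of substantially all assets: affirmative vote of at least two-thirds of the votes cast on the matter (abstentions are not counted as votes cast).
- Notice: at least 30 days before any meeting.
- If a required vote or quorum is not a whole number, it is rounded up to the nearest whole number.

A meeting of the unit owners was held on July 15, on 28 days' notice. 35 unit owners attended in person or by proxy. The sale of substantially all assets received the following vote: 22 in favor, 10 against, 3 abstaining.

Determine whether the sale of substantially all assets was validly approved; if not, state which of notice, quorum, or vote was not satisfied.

Notice: 28 days given; 30 required. Not satisfied.
Quorum: 10% of 348 = 34.80, rounded up to 35; 35 present. Satisfied.
Vote: requires two-thirds of the votes cast (35 − 3 abstaining = 32); 2/3 of 32 = 21.33, rounded up to 22, so 22 needed; 22 in favor. Satisfied.

Invalid — notice requirement not satisfied.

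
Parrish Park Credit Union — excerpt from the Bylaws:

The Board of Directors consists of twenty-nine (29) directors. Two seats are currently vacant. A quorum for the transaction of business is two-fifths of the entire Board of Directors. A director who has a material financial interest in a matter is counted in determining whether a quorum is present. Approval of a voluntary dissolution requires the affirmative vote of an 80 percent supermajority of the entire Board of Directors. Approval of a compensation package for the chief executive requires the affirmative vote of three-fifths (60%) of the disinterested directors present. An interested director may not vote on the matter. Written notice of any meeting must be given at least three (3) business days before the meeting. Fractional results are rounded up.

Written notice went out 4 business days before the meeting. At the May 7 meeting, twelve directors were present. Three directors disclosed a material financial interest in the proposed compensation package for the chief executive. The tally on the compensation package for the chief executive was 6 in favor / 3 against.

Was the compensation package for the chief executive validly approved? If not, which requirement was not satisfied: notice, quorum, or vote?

Valid — all requirements satisfied.

Notice: 4 business days given; 3 required (4 ≥ 3). Satisfied.
Quorum: 12 present (interested directors count toward quorum); quorum is 12. Satisfied.
Vote: the compensation package for the chief executive requires three-fifths of the disinterested directors present (12 − 3 = 9). 3/5 of 9 = 5.40, rounded up to 6, so 6 affirmative votes are needed; 6 voted in favor. Satisfied.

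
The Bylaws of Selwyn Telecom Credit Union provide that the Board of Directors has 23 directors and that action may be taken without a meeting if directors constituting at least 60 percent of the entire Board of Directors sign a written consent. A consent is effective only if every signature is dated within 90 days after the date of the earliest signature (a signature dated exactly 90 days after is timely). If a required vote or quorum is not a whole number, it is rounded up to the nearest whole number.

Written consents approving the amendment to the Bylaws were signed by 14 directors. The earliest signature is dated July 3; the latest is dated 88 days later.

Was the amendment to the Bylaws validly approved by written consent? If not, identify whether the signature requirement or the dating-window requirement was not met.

Effective — both the signature and dating-window requirements are satisfied.

Signatures required: at least 60 percent of 23 — 3/5 of 23 = 13.80, rounded up to 14, so 14 needed; 14 signed. Sufficient.
Dating window: the latest signature is 88 days after the earliest; the limit is 90 days. Within the window.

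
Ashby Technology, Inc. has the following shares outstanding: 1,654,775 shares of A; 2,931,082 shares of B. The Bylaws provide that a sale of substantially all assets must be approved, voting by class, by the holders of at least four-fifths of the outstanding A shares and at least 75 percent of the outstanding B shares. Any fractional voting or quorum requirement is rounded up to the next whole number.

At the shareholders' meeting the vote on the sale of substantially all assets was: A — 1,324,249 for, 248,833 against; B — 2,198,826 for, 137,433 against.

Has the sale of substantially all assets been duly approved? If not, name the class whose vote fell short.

A: 4/5 of 1654775 = 1323820; 1,323,820 required, 1,324,249 in favor — approved.
B: 3/4 of 2931082 = 2198311.50, rounded up to 2198312; 2,198,312 required, 2,198,826 in favor — approved.

Approved — every class gave the required vote.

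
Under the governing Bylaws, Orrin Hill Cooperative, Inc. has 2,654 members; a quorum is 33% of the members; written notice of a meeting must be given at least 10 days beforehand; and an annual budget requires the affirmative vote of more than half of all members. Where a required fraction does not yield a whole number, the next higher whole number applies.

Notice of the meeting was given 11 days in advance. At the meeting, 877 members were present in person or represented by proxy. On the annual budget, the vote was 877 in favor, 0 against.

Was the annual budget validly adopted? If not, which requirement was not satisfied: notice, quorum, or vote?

Invalid — vote requirement not satisfied.

Notice: 11 days given; 10 required. Satisfied.
Quorum: 33% of 2,654 = 875.82, rounded up to 876; 877 present. Satisfied.
Vote: requires a majority of all members (2,654); a majority of 2654 is 1328, so 1,328 needed; 877 in favor. Not satisfied.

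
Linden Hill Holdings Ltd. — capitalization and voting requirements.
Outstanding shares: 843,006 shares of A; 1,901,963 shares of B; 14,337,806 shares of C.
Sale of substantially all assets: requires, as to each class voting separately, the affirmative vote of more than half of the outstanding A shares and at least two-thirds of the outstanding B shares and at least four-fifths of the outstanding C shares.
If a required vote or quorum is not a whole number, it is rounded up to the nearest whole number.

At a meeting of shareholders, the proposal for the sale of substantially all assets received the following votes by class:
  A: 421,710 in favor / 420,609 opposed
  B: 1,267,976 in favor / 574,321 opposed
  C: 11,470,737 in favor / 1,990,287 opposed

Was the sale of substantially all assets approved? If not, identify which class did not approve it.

A: a majority of 843006 is 421504; 421,504 required, 421,710 in favor — approved.
B: 2/3 of 1901963 = 1267975.33, rounded up to 1267976; 1,267,976 required, 1,267,976 in favor — approved.
C: 4/5 of 14337806 = 11470244.80, rounded up to 11470245; 11,470,245 required, 11,470,737 in favor — approved.

Approved — every class gave the required vote.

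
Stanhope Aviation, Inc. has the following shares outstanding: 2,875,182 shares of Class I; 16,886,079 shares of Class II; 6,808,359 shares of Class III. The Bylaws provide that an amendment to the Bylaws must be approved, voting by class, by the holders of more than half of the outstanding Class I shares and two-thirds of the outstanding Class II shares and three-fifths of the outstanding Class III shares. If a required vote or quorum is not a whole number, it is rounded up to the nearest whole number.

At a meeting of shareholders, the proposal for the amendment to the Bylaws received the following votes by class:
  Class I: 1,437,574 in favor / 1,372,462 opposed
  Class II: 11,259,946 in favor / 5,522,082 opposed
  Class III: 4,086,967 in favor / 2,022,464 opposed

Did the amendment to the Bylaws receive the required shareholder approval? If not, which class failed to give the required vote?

Class I: a majority of 2875182 is 1437592; 1,437,592 required, 1,437,574 in favor — not approved.
Class II: 2/3 of 16886079 = 11257386; 11,257,386 required, 11,259,946 in favor — approved.
Class III: 3/5 of 6808359 = 4085015.40, rounded up to 4085016; 4,085,016 required, 4,086,967 in favor — approved.

Not approved — the Class I shares did not give the required vote.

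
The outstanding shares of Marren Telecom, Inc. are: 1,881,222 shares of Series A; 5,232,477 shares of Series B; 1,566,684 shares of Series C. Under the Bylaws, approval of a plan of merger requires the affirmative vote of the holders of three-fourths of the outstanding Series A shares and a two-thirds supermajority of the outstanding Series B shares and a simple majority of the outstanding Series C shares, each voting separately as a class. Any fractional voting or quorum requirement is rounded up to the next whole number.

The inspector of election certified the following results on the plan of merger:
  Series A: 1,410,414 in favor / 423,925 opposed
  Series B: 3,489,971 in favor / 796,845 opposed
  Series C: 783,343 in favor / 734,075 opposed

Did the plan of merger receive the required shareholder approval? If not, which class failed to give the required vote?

Not approved — the Series A shares did not give the required vote.

Series A: 3/4 of 1881222 = 1410916.50, rounded up to 1410917; 1,410,917 required, 1,410,414 in favor — not approved.
Series B: 2/3 of 5232477 = 3488318; 3,488,318 required, 3,489,971 in favor — approved.
Series C: a majority of 1566684 is 783343; 783,343 required, 783,343 in favor — approved.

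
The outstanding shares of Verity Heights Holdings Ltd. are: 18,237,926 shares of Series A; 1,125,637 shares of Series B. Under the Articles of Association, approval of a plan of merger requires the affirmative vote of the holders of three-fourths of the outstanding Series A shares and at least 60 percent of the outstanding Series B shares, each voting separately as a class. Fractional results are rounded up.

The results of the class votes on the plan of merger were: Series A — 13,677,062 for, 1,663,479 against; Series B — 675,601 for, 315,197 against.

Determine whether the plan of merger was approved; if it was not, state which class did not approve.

Series A: 3/4 of 18237926 = 13678444.50, rounded up to 13678445; 13,678,445 required, 13,677,062 in favor — not approved.
Series B: 3/5 of 1125637 = 675382.20, rounded up to 675383; 675,383 required, 675,601 in favor — approved.

Not approved — the Series A shares did not give the required vote.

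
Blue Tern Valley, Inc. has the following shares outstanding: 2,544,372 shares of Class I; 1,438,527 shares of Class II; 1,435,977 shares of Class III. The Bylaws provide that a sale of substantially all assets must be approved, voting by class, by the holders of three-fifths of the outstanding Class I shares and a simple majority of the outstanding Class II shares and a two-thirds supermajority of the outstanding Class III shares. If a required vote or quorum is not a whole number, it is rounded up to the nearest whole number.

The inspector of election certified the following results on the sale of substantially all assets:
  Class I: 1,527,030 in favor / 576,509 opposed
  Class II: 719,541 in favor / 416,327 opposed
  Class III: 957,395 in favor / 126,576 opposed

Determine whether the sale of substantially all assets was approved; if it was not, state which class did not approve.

Class I: 3/5 of 2544372 = 1526623.20, rounded up to 1526624; 1,526,624 required, 1,527,030 in favor — approved.
Class II: a majority of 1438527 is 719264; 719,264 required, 719,541 in favor — approved.
Class III: 2/3 of 1435977 = 957318; 957,318 required, 957,395 in favor — approved.

Approved — every class gave the required vote.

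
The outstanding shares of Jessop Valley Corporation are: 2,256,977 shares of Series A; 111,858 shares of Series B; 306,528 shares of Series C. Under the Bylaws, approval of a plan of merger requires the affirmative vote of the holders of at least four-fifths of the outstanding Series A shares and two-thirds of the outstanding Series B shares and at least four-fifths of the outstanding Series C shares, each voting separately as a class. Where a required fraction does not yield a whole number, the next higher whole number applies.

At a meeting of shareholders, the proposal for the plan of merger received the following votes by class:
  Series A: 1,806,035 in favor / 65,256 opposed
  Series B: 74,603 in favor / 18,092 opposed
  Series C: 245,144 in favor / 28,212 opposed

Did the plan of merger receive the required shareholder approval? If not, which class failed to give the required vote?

Series A: 4/5 of 2256977 = 1805581.60, rounded up to 1805582; 1,805,582 required, 1,806,035 in favor — approved.
Series B: 2/3 of 111858 = 74572; 74,572 required, 74,603 in favor — approved.
Series C: 4/5 of 306528 = 245222.40, rounded up to 245223; 245,223 required, 245,144 in favor — not approved.

Not approved — the Series C shares did not give the required vote.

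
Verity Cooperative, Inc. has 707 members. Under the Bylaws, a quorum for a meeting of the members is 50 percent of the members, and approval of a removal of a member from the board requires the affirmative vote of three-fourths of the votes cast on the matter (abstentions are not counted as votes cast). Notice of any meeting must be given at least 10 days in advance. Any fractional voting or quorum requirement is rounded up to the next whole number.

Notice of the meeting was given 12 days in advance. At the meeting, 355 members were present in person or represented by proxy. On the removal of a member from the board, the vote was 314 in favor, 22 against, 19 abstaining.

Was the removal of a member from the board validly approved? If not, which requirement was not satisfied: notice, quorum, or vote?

Notice: 12 days given; 10 required. Satisfied.
Quorum: 50% of 707 = 353.50, rounded up to 354; 355 present. Satisfied.
Vote: requires three-fourths of the votes cast (355 − 19 abstaining = 336); 3/4 of 336 = 252, so 252 needed; 314 in favor. Satisfied.

Valid — all requirements satisfied.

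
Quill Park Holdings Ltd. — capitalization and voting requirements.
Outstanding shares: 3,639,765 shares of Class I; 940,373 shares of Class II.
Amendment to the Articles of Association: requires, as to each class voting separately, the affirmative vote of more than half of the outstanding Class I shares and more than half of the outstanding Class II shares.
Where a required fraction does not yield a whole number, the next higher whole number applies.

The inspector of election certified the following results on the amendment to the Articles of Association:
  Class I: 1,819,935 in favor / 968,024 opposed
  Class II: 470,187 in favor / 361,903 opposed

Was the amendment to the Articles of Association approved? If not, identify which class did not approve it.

Approved — every class gave the required vote.

Class I: a majority of 3639765 is 1819883; 1,819,883 required, 1,819,935 in favor — approved.
Class II: a majority of 940373 is 470187; 470,187 required, 470,187 in favor — approved.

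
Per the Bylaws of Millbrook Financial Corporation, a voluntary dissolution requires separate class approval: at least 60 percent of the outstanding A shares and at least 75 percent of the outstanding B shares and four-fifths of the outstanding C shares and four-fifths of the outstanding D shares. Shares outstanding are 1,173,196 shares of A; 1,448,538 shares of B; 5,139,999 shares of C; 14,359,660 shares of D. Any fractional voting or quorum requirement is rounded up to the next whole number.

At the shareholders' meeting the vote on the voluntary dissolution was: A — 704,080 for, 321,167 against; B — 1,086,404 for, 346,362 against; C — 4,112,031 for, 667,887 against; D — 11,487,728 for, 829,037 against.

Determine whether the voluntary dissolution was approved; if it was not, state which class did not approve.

Approved — every class gave the required vote.

A: 3/5 of 1173196 = 703917.60, rounded up to 703918; 703,918 required, 704,080 in favor — approved.
B: 3/4 of 1448538 = 1086403.50, rounded up to 1086404; 1,086,404 required, 1,086,404 in favor — approved.
C: 4/5 of 5139999 = 4111999.20, rounded up to 4112000; 4,112,000 required, 4,112,031 in favor — approved.
D: 4/5 of 14359660 = 11487728; 11,487,728 required, 11,487,728 in favor — approved.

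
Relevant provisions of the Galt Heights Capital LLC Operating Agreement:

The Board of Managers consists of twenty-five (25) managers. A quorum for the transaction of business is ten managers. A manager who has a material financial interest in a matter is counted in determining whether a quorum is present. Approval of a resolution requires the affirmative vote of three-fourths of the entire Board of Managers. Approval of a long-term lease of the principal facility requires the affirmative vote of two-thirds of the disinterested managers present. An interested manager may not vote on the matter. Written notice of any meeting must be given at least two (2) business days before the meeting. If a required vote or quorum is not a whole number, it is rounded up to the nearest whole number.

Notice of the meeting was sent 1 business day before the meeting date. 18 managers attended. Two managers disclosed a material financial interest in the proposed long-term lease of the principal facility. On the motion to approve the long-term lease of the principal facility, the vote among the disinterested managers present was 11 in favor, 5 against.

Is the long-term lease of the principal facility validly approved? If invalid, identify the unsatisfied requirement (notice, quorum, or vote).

Notice: 1 business day given; 2 required (1 < 2). Not satisfied.
Quorum: 18 present (interested managers count toward quorum); quorum is 10. Satisfied.
Vote: the long-term lease of the principal facility requires two-thirds of the disinterested managers present (18 − 2 = 16). 2/3 of 16 = 10.67, rounded up to 11, so 11 affirmative votes are needed; 11 voted in favor. Satisfied.

Invalid — notice requirement not satisfied.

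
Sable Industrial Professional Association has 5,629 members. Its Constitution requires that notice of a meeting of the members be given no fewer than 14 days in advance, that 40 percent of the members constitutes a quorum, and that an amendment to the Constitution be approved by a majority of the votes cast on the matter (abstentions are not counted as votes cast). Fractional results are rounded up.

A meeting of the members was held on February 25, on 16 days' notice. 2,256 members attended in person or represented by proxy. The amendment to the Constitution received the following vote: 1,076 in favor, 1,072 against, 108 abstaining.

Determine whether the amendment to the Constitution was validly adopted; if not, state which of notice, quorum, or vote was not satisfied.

Valid — all requirements satisfied.

Notice: 16 days given; 14 required. Satisfied.
Quorum: 40% of 5,629 = 2,251.60, rounded up to 2,252; 2,256 present. Satisfied.
Vote: requires a majority of the votes cast (2,256 − 108 abstaining = 2,148); a majority of 2148 is 1075, so 1,075 needed; 1,076 in favor. Satisfied.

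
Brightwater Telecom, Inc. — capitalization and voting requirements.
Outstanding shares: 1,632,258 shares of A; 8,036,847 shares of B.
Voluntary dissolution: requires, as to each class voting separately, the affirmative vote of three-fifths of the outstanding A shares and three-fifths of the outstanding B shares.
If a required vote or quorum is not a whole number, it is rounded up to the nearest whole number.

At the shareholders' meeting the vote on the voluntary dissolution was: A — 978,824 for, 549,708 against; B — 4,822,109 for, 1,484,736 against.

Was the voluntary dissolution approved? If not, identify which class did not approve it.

A: 3/5 of 1632258 = 979354.80, rounded up to 979355; 979,355 required, 978,824 in favor — not approved.
B: 3/5 of 8036847 = 4822108.20, rounded up to 4822109; 4,822,109 required, 4,822,109 in favor — approved.

Not approved — the A shares did not give the required vote.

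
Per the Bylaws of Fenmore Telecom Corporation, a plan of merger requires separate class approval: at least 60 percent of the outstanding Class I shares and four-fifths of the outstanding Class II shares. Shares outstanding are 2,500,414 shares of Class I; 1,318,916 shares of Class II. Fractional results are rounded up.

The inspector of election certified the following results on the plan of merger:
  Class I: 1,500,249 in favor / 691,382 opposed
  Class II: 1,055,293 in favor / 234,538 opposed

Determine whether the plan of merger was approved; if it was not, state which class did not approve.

Approved — every class gave the required vote.

Class I: 3/5 of 2500414 = 1500248.40, rounded up to 1500249; 1,500,249 required, 1,500,249 in favor — approved.
Class II: 4/5 of 1318916 = 1055132.80, rounded up to 1055133; 1,055,133 required, 1,055,293 in favor — approved.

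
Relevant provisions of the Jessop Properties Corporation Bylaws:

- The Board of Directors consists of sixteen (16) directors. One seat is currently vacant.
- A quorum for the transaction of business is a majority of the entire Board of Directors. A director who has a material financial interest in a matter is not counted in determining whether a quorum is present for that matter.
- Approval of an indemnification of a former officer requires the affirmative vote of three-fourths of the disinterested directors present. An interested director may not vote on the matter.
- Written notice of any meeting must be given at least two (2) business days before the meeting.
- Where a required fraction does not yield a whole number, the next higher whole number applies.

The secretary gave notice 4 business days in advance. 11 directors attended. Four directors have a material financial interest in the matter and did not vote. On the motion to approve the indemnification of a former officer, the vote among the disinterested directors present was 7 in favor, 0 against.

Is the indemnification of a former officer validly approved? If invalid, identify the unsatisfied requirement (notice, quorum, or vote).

Notice: 4 business days given; 2 required (4 ≥ 2). Satisfied.
Quorum: 11 present, but the 4 interested directors do not count, leaving 7. Quorum is 9. Not satisfied.
Vote: the indemnification of a former officer requires three-fourths of the disinterested directors present (11 − 4 = 7). 3/4 of 7 = 5.25, rounded up to 6, so 6 affirmative votes are needed; 7 voted in favor. Satisfied. (Moot — without a quorum no business can be validly transacted.)

Invalid — quorum requirement not satisfied.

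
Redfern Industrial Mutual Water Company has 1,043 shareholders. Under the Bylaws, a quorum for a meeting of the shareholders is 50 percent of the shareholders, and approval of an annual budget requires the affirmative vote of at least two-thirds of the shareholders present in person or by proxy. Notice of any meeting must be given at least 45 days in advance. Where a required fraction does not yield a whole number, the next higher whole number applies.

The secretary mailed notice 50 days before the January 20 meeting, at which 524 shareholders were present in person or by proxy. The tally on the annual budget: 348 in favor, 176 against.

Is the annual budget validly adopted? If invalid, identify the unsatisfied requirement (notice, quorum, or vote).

Invalid — vote requirement not satisfied.

Notice: 50 days given; 45 required. Satisfied.
Quorum: 50% of 1,043 = 521.50, rounded up to 522; 524 present. Satisfied.
Vote: requires two-thirds of those present (524); 2/3 of 524 = 349.33, rounded up to 350, so 350 needed; 348 in favor. Not satisfied.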